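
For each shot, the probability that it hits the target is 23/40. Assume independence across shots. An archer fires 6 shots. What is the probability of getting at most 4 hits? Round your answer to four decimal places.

X ~ Binomial(6, 0.575); P(X ≤ 4) = Σ C(6,k) p^k (1−p)^(6−k) over k:
  k=0: C(6,0)·0.575^0·0.425^6 = 0.005893
  k=1: C(6,1)·0.575^1·0.425^5 = 0.047837
  k=2: C(6,2)·0.575^2·0.425^4 = 0.161802
  k=3: C(6,3)·0.575^3·0.425^3 = 0.291877
  k=4: C(6,4)·0.575^4·0.425^2 = 0.296170
Total = 0.803578

0.8036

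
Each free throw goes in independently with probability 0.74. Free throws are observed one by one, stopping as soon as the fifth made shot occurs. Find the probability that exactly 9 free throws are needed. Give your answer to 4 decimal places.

0.0710

Y = trial on which the fifth success occurs; negative binomial, r=5, p=0.74.
P(Y=9) = C(8,4) · p^5 · (1−p)^4
= 70 · 0.2219 · 0.0045698 = 0.070982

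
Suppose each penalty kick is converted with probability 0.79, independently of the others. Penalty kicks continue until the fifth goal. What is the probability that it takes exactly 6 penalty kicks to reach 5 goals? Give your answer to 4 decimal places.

0.3231

Y = trial on which the fifth success occurs; negative binomial, r=5, p=0.79.
P(Y=6) = C(5,4) · p^5 · (1−p)^1
= 5 · 0.30771 · 0.21 = 0.323091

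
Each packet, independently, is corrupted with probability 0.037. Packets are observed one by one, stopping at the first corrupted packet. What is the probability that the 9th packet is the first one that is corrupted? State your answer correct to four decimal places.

Geometric (trials to first success), p = 0.037.
P(Y = 9) = (1−p)^8 · p = 0.73962 · 0.037 = 0.027366

0.0274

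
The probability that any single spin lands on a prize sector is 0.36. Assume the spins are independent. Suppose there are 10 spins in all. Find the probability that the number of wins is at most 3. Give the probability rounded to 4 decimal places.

0.4868

X ~ Binomial(10, 0.36); P(X ≤ 3) = Σ C(10,k) p^k (1−p)^(10−k) over k:
  k=0: C(10,0)·0.36^0·0.64^10 = 0.011529
  k=1: C(10,1)·0.36^1·0.64^9 = 0.064852
  k=2: C(10,2)·0.36^2·0.64^8 = 0.164156
  k=3: C(10,3)·0.36^3·0.64^7 = 0.246234
Total = 0.486772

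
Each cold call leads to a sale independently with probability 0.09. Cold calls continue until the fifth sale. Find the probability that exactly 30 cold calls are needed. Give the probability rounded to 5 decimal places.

0.01327

Y = trial on which the fifth success occurs; negative binomial, r=5, p=0.09.
P(Y=30) = C(29,4) · p^5 · (1−p)^25
= 23751 · 5.9049e-06 · 0.094631 = 0.0132718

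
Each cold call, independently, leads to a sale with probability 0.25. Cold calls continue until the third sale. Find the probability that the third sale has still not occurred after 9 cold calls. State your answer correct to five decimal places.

Needing more than 9 cold calls ⇔ fewer than 3 successes in the first 9. With X ~ Binomial(9, 0.25), P(Y > 9) = P(X ≤ 2).
  k=0: C(9,0)·0.25^0·0.75^9 = 0.0750847
  k=1: C(9,1)·0.25^1·0.75^8 = 0.2252541
  k=2: C(9,2)·0.25^2·0.75^7 = 0.3003387
P(X ≤ 2) = 0.6006775

0.60068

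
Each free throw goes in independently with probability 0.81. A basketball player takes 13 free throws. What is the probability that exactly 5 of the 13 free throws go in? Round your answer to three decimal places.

0.001

X ~ Binomial(n=13, p=0.81).
P(X=5) = C(13,5) · p^5 · (1−p)^8
= 1287 · 0.34868 · 1.6984e-06 = 0.00076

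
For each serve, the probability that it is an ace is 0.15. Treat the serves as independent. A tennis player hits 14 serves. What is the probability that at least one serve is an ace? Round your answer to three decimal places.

0.897

P(at least one) = 1 − P(none) = 1 − (1 − 0.15)^14
= 1 − 0.10277 = 0.89723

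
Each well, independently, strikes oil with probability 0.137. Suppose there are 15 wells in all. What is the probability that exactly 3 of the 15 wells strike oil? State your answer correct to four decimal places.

X ~ Binomial(n=15, p=0.137).
P(X=3) = C(15,3) · p^3 · (1−p)^12
= 455 · 0.0025714 · 0.17066 = 0.199665

0.1997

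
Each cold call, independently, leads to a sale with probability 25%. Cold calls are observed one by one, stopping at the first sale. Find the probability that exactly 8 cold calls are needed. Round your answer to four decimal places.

0.0334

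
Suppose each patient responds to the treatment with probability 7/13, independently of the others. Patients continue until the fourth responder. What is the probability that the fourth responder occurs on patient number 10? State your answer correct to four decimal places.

0.0683

Y = trial on which the fourth success occurs; negative binomial, r=4, p=0.538462.
P(Y=10) = C(9,3) · p^4 · (1−p)^6
= 84 · 0.084066 · 0.009666 = 0.068257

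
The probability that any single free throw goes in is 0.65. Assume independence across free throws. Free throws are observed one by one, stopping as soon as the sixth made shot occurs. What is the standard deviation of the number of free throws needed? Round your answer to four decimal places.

2.2294

Y = total free throws until the sixth success; negative binomial with r=6, p=0.65.
SD(Y) = √[r(1−p)/p²] = √(4.970414) = 2.229443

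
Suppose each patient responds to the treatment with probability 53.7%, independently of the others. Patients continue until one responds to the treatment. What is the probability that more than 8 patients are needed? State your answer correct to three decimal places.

Y = number of patients to the first success; geometric, p = 0.537.
P(Y > 8) = P(first 8 all fail) = (1−p)^8 = 0.00211

0.002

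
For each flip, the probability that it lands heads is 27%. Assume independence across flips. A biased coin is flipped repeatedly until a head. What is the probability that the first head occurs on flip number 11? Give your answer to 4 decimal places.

0.0116

Geometric (trials to first success), p = 0.27.
P(Y = 11) = (1−p)^10 · p = 0.042976 · 0.27 = 0.011604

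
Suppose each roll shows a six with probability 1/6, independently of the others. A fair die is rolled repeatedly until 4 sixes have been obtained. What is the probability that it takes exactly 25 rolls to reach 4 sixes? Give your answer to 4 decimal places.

0.0339

Y = trial on which the fourth success occurs; negative binomial, r=4, p=0.166667.
P(Y=25) = C(24,3) · p^4 · (1−p)^21
= 2024 · 0.0007716 · 0.021737 = 0.033947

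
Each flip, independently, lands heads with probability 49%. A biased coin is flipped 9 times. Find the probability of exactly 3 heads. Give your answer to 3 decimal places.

0.174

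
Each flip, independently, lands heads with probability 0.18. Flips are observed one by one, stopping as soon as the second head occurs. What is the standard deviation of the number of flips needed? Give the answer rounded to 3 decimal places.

7.115

Y = total flips until the second success; negative binomial with r=2, p=0.18.
SD(Y) = √[r(1−p)/p²] = √(50.61728) = 7.11458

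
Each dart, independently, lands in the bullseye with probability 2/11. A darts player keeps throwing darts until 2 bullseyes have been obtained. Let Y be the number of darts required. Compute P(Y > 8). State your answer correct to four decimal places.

0.5578

Needing more than 8 darts ⇔ fewer than 2 successes in the first 8. With X ~ Binomial(8, 0.181818), P(Y > 8) = P(X ≤ 1).
  k=0: C(8,0)·0.181818^0·0.818182^8 = 0.200816
  k=1: C(8,1)·0.181818^1·0.818182^7 = 0.357006
P(X ≤ 1) = 0.557823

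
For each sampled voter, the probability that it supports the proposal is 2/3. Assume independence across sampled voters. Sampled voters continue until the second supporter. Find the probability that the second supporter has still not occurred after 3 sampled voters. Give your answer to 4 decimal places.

0.2593

Needing more than 3 sampled voters ⇔ fewer than 2 successes in the first 3. With X ~ Binomial(3, 0.666667), P(Y > 3) = P(X ≤ 1).
  k=0: C(3,0)·0.666667^0·0.333333^3 = 0.037037
  k=1: C(3,1)·0.666667^1·0.333333^2 = 0.222222
P(X ≤ 1) = 0.259259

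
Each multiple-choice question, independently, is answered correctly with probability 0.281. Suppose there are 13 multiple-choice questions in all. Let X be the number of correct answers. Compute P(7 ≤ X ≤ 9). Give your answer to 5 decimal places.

X ~ Binomial(13, 0.281); P(7 ≤ X ≤ 9) = Σ C(13,k) p^k (1−p)^(13−k) over k:
  k=7: C(13,7)·0.281^7·0.719^6 = 0.0327971
  k=8: C(13,8)·0.281^8·0.719^5 = 0.0096133
  k=9: C(13,9)·0.281^9·0.719^4 = 0.0020873
Total = 0.0444976

0.04450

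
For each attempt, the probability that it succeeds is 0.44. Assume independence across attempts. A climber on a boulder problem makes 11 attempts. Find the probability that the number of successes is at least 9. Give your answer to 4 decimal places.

X ~ Binomial(11, 0.44); P(X ≥ 9) = Σ C(11,k) p^k (1−p)^(11−k) over k:
  k=9: C(11,9)·0.44^9·0.56^2 = 0.010661
  k=10: C(11,10)·0.44^10·0.56^1 = 0.001675
  k=11: C(11,11)·0.44^11·0.56^0 = 0.000120
Total = 0.012456

0.0125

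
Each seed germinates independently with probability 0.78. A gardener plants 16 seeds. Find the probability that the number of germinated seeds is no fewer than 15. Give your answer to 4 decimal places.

X ~ Binomial(16, 0.78); P(X ≥ 15) = Σ C(16,k) p^k (1−p)^(16−k) over k:
  k=15: C(16,15)·0.78^15·0.22^1 = 0.084715
  k=16: C(16,16)·0.78^16·0.22^0 = 0.018772
Total = 0.103487

0.1035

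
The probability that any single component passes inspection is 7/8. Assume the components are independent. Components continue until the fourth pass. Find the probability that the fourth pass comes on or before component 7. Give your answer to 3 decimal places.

Finishing within 7 components ⇔ at least 4 successes in the first 7. With X ~ Binomial(7, 0.875), P(Y ≤ 7) = 1 − P(X ≤ 3).
  k=0: C(7,0)·0.875^0·0.125^7 = 0.00000
  k=1: C(7,1)·0.875^1·0.125^6 = 0.00002
  k=2: C(7,2)·0.875^2·0.125^5 = 0.00049
  k=3: C(7,3)·0.875^3·0.125^4 = 0.00572
1 − 0.00624 = 0.99376

0.994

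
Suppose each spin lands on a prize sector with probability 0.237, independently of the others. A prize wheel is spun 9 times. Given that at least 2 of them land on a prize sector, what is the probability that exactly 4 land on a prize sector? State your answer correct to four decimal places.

X ~ Binomial(9, 0.237). Want P(X=4 | X≥2) = P(X=4) / P(X≥2).
P(X=4) = C(9,4)·0.237^4·0.763^5 = 0.102798
P(X≥2) = 1 − 0.087644 − 0.245012 = 0.667344
Ratio = 0.102798 / 0.667344 = 0.154041

0.1540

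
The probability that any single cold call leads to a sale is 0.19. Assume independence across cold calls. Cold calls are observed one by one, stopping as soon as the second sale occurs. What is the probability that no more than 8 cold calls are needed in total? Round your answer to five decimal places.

Finishing within 8 cold calls ⇔ at least 2 successes in the first 8. With X ~ Binomial(8, 0.19), P(Y ≤ 8) = 1 − P(X ≤ 1).
  k=0: C(8,0)·0.19^0·0.81^8 = 0.1853020
  k=1: C(8,1)·0.19^1·0.81^7 = 0.3477272
1 − 0.5330293 = 0.4669707

0.46697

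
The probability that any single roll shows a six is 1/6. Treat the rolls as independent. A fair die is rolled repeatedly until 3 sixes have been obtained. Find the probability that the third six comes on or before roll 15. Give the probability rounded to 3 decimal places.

0.468

Finishing within 15 rolls ⇔ at least 3 successes in the first 15. With X ~ Binomial(15, 0.166667), P(Y ≤ 15) = 1 − P(X ≤ 2).
  k=0: C(15,0)·0.166667^0·0.833333^15 = 0.06491
  k=1: C(15,1)·0.166667^1·0.833333^14 = 0.19472
  k=2: C(15,2)·0.166667^2·0.833333^13 = 0.27260
1 − 0.53222 = 0.46778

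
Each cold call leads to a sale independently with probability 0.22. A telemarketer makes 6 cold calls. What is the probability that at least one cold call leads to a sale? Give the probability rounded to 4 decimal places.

P(at least one) = 1 − P(none) = 1 − (1 − 0.22)^6
= 1 − 0.225200 = 0.774800

0.7748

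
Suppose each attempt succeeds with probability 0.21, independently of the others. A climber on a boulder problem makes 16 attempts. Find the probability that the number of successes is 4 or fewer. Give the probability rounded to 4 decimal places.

X ~ Binomial(16, 0.21); P(X ≤ 4) = Σ C(16,k) p^k (1−p)^(16−k) over k:
  k=0: C(16,0)·0.21^0·0.79^16 = 0.023016
  k=1: C(16,1)·0.21^1·0.79^15 = 0.097892
  k=2: C(16,2)·0.21^2·0.79^14 = 0.195164
  k=3: C(16,3)·0.21^3·0.79^13 = 0.242102
  k=4: C(16,4)·0.21^4·0.79^12 = 0.209158
Total = 0.767331

0.7673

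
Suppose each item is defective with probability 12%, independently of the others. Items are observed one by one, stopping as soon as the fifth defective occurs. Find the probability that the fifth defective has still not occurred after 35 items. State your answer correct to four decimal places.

0.5875

Needing more than 35 items ⇔ fewer than 5 successes in the first 35. With X ~ Binomial(35, 0.12), P(Y > 35) = P(X ≤ 4).
  k=0: C(35,0)·0.12^0·0.88^35 = 0.011400
  k=1: C(35,1)·0.12^1·0.88^34 = 0.054408
  k=2: C(35,2)·0.12^2·0.88^33 = 0.126127
  k=3: C(35,3)·0.12^3·0.88^32 = 0.189190
  k=4: C(35,4)·0.12^4·0.88^31 = 0.206389
P(X ≤ 4) = 0.587514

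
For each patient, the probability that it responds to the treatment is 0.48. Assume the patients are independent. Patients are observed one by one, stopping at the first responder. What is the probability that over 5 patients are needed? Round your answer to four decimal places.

Y = number of patients to the first success; geometric, p = 0.48.
P(Y > 5) = P(first 5 all fail) = (1−p)^5 = 0.038020

0.0380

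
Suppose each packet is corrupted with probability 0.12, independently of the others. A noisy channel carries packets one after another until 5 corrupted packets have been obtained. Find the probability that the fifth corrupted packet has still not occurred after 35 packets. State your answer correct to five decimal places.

Needing more than 35 packets ⇔ fewer than 5 successes in the first 35. With X ~ Binomial(35, 0.12), P(Y > 35) = P(X ≤ 4).
  k=0: C(35,0)·0.12^0·0.88^35 = 0.0113997
  k=1: C(35,1)·0.12^1·0.88^34 = 0.0544077
  k=2: C(35,2)·0.12^2·0.88^33 = 0.1261269
  k=3: C(35,3)·0.12^3·0.88^32 = 0.1891903
  k=4: C(35,4)·0.12^4·0.88^31 = 0.2063894
P(X ≤ 4) = 0.5875140

0.58751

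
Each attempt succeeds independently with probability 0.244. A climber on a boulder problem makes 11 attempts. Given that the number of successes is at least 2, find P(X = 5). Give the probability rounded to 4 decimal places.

X ~ Binomial(11, 0.244). Want P(X=5 | X≥2) = P(X=5) / P(X≥2).
P(X=5) = C(11,5)·0.244^5·0.756^6 = 0.074597
P(X≥2) = 1 − 0.046104 − 0.163682 = 0.790214
Ratio = 0.074597 / 0.790214 = 0.094401

0.0944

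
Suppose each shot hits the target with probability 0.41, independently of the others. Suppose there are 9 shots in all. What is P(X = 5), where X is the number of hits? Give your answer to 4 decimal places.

X ~ Binomial(n=9, p=0.41).
P(X=5) = C(9,5) · p^5 · (1−p)^4
= 126 · 0.011586 · 0.12117 = 0.176888

0.1769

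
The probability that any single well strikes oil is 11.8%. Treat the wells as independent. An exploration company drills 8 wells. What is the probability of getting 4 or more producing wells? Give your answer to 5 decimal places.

X ~ Binomial(8, 0.118); P(X ≥ 4) = Σ C(8,k) p^k (1−p)^(8−k) over k:
  k=4: C(8,4)·0.118^4·0.882^4 = 0.0082130
  k=5: C(8,5)·0.118^5·0.882^3 = 0.0008790
  k=6: C(8,6)·0.118^6·0.882^2 = 0.0000588
  k=7: C(8,7)·0.118^7·0.882^1 = 0.0000022
  k=8: C(8,8)·0.118^8·0.882^0 = 0.0000000
Total = 0.0091531

0.00915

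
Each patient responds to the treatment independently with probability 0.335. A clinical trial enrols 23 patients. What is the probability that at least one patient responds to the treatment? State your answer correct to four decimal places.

P(at least one) = 1 − P(none) = 1 − (1 − 0.335)^23
= 1 − 0.000084 = 0.999916

0.9999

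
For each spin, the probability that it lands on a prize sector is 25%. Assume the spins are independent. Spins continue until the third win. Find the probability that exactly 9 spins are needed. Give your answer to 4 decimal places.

0.0779

Y = trial on which the third success occurs; negative binomial, r=3, p=0.25.
P(Y=9) = C(8,2) · p^3 · (1−p)^6
= 28 · 0.015625 · 0.17798 = 0.077866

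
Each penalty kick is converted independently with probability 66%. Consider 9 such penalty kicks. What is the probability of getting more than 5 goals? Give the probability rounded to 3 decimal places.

0.634

X ~ Binomial(9, 0.66); P(X ≥ 6) = Σ C(9,k) p^k (1−p)^(9−k) over k:
  k=6: C(9,6)·0.66^6·0.34^3 = 0.27288
  k=7: C(9,7)·0.66^7·0.34^2 = 0.22702
  k=8: C(9,8)·0.66^8·0.34^1 = 0.11017
  k=9: C(9,9)·0.66^9·0.34^0 = 0.02376
Total = 0.63384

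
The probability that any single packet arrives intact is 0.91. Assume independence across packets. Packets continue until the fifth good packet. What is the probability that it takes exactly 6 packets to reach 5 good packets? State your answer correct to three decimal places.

0.281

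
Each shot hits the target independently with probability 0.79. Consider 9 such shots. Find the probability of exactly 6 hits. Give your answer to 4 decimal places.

X ~ Binomial(n=9, p=0.79).
P(X=6) = C(9,6) · p^6 · (1−p)^3
= 84 · 0.24309 · 0.009261 = 0.189104

0.1891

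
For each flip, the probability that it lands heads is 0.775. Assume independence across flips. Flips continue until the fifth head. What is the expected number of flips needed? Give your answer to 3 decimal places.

Y = total flips until the fifth success; negative binomial with r=5, p=0.775.
E[Y] = r / p = 5 / 0.775 = 6.45161

6.452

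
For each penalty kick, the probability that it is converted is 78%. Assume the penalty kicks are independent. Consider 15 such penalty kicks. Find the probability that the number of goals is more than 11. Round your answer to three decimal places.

X ~ Binomial(15, 0.78); P(X ≥ 12) = Σ C(15,k) p^k (1−p)^(15−k) over k:
  k=12: C(15,12)·0.78^12·0.22^3 = 0.24571
  k=13: C(15,13)·0.78^13·0.22^2 = 0.20103
  k=14: C(15,14)·0.78^14·0.22^1 = 0.10182
  k=15: C(15,15)·0.78^15·0.22^0 = 0.02407
Total = 0.57263

0.573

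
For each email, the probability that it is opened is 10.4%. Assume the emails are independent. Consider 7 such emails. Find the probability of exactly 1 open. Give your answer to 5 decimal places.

0.37669

X ~ Binomial(n=7, p=0.104).
P(X=1) = C(7,1) · p^1 · (1−p)^6
= 7 · 0.104 · 0.51743 = 0.3766860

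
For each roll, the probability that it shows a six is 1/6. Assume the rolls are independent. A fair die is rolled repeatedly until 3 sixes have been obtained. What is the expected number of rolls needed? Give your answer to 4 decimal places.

18.0000

Y = total rolls until the third success; negative binomial with r=3, p=0.166667.
E[Y] = r / p = 3 / 0.166667 = 18.000000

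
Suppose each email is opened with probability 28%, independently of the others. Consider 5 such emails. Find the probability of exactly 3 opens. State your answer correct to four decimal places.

X ~ Binomial(n=5, p=0.28).
P(X=3) = C(5,3) · p^3 · (1−p)^2
= 10 · 0.021952 · 0.5184 = 0.113799

0.1138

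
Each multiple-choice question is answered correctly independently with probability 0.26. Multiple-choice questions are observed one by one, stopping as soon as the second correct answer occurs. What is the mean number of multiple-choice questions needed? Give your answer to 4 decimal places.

7.6923

Y = total multiple-choice questions until the second success; negative binomial with r=2, p=0.26.
E[Y] = r / p = 2 / 0.26 = 7.692308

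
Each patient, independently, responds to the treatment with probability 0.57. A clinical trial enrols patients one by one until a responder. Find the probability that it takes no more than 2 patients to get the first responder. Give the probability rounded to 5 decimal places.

Y = number of patients to the first success; geometric, p = 0.57.
P(Y ≤ 2) = 1 − (1−p)^2 = 1 − 0.1849000 = 0.8151000

0.81510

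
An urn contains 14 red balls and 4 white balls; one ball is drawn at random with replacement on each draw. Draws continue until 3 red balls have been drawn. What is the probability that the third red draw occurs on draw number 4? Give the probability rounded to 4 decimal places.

0.3137

Y = trial on which the third success occurs; negative binomial, r=3, p=0.777778.
P(Y=4) = C(3,2) · p^3 · (1−p)^1
= 3 · 0.47051 · 0.22222 = 0.313672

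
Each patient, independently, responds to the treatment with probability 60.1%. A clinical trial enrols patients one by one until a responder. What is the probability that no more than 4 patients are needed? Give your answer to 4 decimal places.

Y = number of patients to the first success; geometric, p = 0.601.
P(Y ≤ 4) = 1 − (1−p)^4 = 1 − 0.025345 = 0.974655

0.9747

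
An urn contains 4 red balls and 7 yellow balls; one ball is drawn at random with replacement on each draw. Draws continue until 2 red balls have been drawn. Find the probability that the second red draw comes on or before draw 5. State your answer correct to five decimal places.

Finishing within 5 draws ⇔ at least 2 successes in the first 5. With X ~ Binomial(5, 0.363636), P(Y ≤ 5) = 1 − P(X ≤ 1).
  k=0: C(5,0)·0.363636^0·0.636364^5 = 0.1043582
  k=1: C(5,1)·0.363636^1·0.636364^4 = 0.2981664
1 − 0.4025247 = 0.5974753

0.59748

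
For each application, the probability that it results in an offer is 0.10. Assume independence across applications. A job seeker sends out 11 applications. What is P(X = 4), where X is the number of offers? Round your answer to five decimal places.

0.01578

X ~ Binomial(n=11, p=0.10).
P(X=4) = C(11,4) · p^4 · (1−p)^7
= 330 · 0.0001 · 0.4783 = 0.0157838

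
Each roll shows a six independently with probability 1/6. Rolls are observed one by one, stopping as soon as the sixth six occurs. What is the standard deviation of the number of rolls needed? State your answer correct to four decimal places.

13.4164

Y = total rolls until the sixth success; negative binomial with r=6, p=0.166667.
SD(Y) = √[r(1−p)/p²] = √(180.000000) = 13.416408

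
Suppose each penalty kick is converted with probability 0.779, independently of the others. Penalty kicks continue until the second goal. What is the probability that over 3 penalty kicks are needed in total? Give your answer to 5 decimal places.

Needing more than 3 penalty kicks ⇔ fewer than 2 successes in the first 3. With X ~ Binomial(3, 0.779), P(Y > 3) = P(X ≤ 1).
  k=0: C(3,0)·0.779^0·0.221^3 = 0.0107939
  k=1: C(3,1)·0.779^1·0.221^2 = 0.1141414
P(X ≤ 1) = 0.1249353

0.12494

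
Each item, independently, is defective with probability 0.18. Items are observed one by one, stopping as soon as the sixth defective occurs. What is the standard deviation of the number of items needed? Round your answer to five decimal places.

12.32282

Y = total items until the sixth success; negative binomial with r=6, p=0.18.
SD(Y) = √[r(1−p)/p²] = √(151.8518519) = 12.3228183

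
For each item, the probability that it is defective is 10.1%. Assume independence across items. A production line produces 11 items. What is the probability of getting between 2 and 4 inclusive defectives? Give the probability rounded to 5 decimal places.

0.30403

X ~ Binomial(11, 0.101); P(2 ≤ X ≤ 4) = Σ C(11,k) p^k (1−p)^(11−k) over k:
  k=2: C(11,2)·0.101^2·0.899^9 = 0.2152002
  k=3: C(11,3)·0.101^3·0.899^8 = 0.0725313
  k=4: C(11,4)·0.101^4·0.899^7 = 0.0162974
Total = 0.3040289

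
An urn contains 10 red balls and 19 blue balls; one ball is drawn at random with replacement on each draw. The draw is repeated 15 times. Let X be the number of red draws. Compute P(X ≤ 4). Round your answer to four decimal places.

X ~ Binomial(15, 0.344828); P(X ≤ 4) = Σ C(15,k) p^k (1−p)^(15−k) over k:
  k=0: C(15,0)·0.344828^0·0.655172^15 = 0.001759
  k=1: C(15,1)·0.344828^1·0.655172^14 = 0.013889
  k=2: C(15,2)·0.344828^2·0.655172^13 = 0.051170
  k=3: C(15,3)·0.344828^3·0.655172^12 = 0.116704
  k=4: C(15,4)·0.344828^4·0.655172^11 = 0.184269
Total = 0.367791

0.3678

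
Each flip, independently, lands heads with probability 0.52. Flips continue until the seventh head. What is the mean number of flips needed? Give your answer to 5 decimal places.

13.46154

Y = total flips until the seventh success; negative binomial with r=7, p=0.52.
E[Y] = r / p = 7 / 0.52 = 13.4615385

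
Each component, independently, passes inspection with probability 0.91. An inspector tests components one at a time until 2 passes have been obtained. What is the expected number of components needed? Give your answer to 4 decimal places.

2.1978

Y = total components until the second success; negative binomial with r=2, p=0.91.
E[Y] = r / p = 2 / 0.91 = 2.197802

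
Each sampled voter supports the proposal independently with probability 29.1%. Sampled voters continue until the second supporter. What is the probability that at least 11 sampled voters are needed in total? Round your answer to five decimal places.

Needing more than 10 sampled voters ⇔ fewer than 2 successes in the first 10. With X ~ Binomial(10, 0.291), P(Y > 10) = P(X ≤ 1).
  k=0: C(10,0)·0.291^0·0.709^10 = 0.0320968
  k=1: C(10,1)·0.291^1·0.709^9 = 0.1317374
P(X ≤ 1) = 0.1638343

0.16383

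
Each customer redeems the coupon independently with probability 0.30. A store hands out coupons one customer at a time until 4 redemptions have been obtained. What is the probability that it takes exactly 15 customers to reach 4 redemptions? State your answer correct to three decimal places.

Y = trial on which the fourth success occurs; negative binomial, r=4, p=0.30.
P(Y=15) = C(14,3) · p^4 · (1−p)^11
= 364 · 0.0081 · 0.019773 = 0.05830

0.058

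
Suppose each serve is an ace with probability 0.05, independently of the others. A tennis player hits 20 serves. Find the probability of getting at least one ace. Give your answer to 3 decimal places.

P(at least one) = 1 − P(none) = 1 − (1 − 0.05)^20
= 1 − 0.35849 = 0.64151

0.642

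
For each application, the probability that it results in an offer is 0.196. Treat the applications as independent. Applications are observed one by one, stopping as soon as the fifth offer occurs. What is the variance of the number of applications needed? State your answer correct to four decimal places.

Y = total applications until the fifth success; negative binomial with r=5, p=0.196.
Var(Y) = r(1−p)/p² = 5·0.804 / 0.196² = 104.643898

104.6439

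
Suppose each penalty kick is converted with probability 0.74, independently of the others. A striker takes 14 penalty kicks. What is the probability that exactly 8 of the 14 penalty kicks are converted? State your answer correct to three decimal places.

0.083

X ~ Binomial(n=14, p=0.74).
P(X=8) = C(14,8) · p^8 · (1−p)^6
= 3003 · 0.089919 · 0.00030892 = 0.08342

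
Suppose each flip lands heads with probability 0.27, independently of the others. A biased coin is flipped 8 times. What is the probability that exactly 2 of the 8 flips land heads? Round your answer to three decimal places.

0.309

X ~ Binomial(n=8, p=0.27).
P(X=2) = C(8,2) · p^2 · (1−p)^6
= 28 · 0.0729 · 0.15133 = 0.30890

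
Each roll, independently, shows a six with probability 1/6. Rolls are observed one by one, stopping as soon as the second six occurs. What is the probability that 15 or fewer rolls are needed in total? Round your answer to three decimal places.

0.740

Finishing within 15 rolls ⇔ at least 2 successes in the first 15. With X ~ Binomial(15, 0.166667), P(Y ≤ 15) = 1 − P(X ≤ 1).
  k=0: C(15,0)·0.166667^0·0.833333^15 = 0.06491
  k=1: C(15,1)·0.166667^1·0.833333^14 = 0.19472
1 − 0.25962 = 0.74038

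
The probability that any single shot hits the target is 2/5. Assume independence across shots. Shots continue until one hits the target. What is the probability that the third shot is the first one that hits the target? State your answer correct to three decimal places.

0.144

Geometric (trials to first success), p = 0.40.
P(Y = 3) = (1−p)^2 · p = 0.36 · 0.40 = 0.14400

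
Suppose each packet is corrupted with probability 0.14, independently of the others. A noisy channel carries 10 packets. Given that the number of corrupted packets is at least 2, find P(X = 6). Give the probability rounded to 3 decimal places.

0.002

X ~ Binomial(10, 0.14). Want P(X=6 | X≥2) = P(X=6) / P(X≥2).
P(X=6) = C(10,6)·0.14^6·0.86^4 = 0.00086
P(X≥2) = 1 − 0.22130 − 0.36026 = 0.41844
Ratio = 0.00086 / 0.41844 = 0.00207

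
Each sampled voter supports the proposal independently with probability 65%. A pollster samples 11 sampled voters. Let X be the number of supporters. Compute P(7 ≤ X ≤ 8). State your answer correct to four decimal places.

X ~ Binomial(11, 0.65); P(7 ≤ X ≤ 8) = Σ C(11,k) p^k (1−p)^(11−k) over k:
  k=7: C(11,7)·0.65^7·0.35^4 = 0.242761
  k=8: C(11,8)·0.65^8·0.35^3 = 0.225421
Total = 0.468183

0.4682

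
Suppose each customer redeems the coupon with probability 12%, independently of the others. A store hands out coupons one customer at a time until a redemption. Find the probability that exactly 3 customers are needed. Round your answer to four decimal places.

0.0929

Geometric (trials to first success), p = 0.12.
P(Y = 3) = (1−p)^2 · p = 0.7744 · 0.12 = 0.092928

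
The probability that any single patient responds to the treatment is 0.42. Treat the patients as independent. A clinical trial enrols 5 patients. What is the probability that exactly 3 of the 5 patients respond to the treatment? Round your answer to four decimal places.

0.2492

X ~ Binomial(n=5, p=0.42).
P(X=3) = C(5,3) · p^3 · (1−p)^2
= 10 · 0.074088 · 0.3364 = 0.249232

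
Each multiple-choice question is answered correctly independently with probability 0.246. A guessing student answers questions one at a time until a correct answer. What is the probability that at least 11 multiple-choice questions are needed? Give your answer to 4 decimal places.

Y = number of multiple-choice questions to the first success; geometric, p = 0.246.
P(Y > 10) = P(first 10 all fail) = (1−p)^10 = 0.059390

0.0594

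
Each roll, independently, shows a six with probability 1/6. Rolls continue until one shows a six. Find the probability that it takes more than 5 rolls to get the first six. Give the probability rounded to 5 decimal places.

Y = number of rolls to the first success; geometric, p = 0.166667.
P(Y > 5) = P(first 5 all fail) = (1−p)^5 = 0.4018776

0.40188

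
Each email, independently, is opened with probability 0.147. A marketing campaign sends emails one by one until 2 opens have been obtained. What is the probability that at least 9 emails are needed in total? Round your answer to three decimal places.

0.667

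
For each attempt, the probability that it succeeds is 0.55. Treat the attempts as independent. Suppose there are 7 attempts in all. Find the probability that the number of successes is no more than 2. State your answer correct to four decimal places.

X ~ Binomial(7, 0.55); P(X ≤ 2) = Σ C(7,k) p^k (1−p)^(7−k) over k:
  k=0: C(7,0)·0.55^0·0.45^7 = 0.003737
  k=1: C(7,1)·0.55^1·0.45^6 = 0.031969
  k=2: C(7,2)·0.55^2·0.45^5 = 0.117221
Total = 0.152928

0.1529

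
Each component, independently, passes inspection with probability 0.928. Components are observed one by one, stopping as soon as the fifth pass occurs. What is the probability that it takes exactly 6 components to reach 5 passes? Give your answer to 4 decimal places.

Y = trial on which the fifth success occurs; negative binomial, r=5, p=0.928.
P(Y=6) = C(5,4) · p^5 · (1−p)^1
= 5 · 0.68824 · 0.072 = 0.247766

0.2478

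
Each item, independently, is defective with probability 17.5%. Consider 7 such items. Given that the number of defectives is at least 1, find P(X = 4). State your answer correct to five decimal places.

X ~ Binomial(7, 0.175). Want P(X=4 | X≥1) = P(X=4) / P(X≥1).
P(X=4) = C(7,4)·0.175^4·0.825^3 = 0.0184324
P(X≥1) = 1 − 0.2601223 = 0.7398777
Ratio = 0.0184324 / 0.7398777 = 0.0249128

0.02491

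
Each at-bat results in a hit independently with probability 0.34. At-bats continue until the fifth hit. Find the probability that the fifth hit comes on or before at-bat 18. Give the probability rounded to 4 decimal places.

Finishing within 18 at-bats ⇔ at least 5 successes in the first 18. With X ~ Binomial(18, 0.34), P(Y ≤ 18) = 1 − P(X ≤ 4).
  k=0: C(18,0)·0.34^0·0.66^18 = 0.000565
  k=1: C(18,1)·0.34^1·0.66^17 = 0.005236
  k=2: C(18,2)·0.34^2·0.66^16 = 0.022927
  k=3: C(18,3)·0.34^3·0.66^15 = 0.062992
  k=4: C(18,4)·0.34^4·0.66^14 = 0.121689
1 − 0.213409 = 0.786591

0.7866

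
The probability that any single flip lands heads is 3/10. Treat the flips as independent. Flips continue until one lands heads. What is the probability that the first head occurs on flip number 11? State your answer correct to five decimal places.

Geometric (trials to first success), p = 0.30.
P(Y = 11) = (1−p)^10 · p = 0.028248 · 0.30 = 0.0084743

0.00847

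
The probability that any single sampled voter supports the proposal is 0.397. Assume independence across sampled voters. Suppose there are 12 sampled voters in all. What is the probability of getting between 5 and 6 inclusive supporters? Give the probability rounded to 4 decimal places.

X ~ Binomial(12, 0.397); P(5 ≤ X ≤ 6) = Σ C(12,k) p^k (1−p)^(12−k) over k:
  k=5: C(12,5)·0.397^5·0.603^7 = 0.226412
  k=6: C(12,6)·0.397^6·0.603^6 = 0.173908
Total = 0.400319

0.4003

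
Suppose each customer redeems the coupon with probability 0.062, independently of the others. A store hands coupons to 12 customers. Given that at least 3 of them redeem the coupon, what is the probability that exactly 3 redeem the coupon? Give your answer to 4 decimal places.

0.8578

X ~ Binomial(12, 0.062). Want P(X=3 | X≥3) = P(X=3) / P(X≥3).
P(X=3) = C(12,3)·0.062^3·0.938^9 = 0.029473
P(X≥3) = 1 − 0.463910 − 0.367963 − 0.133769 = 0.034358
Ratio = 0.029473 / 0.034358 = 0.857829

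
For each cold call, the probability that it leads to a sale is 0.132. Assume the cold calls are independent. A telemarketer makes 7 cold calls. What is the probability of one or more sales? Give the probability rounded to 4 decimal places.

P(at least one) = 1 − P(none) = 1 − (1 − 0.132)^7
= 1 − 0.371226 = 0.628774

0.6288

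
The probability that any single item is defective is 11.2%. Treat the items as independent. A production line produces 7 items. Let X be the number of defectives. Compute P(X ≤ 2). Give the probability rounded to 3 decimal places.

0.965

X ~ Binomial(7, 0.112); P(X ≤ 2) = Σ C(7,k) p^k (1−p)^(7−k) over k:
  k=0: C(7,0)·0.112^0·0.888^7 = 0.43540
  k=1: C(7,1)·0.112^1·0.888^6 = 0.38441
  k=2: C(7,2)·0.112^2·0.888^5 = 0.14545
Total = 0.96526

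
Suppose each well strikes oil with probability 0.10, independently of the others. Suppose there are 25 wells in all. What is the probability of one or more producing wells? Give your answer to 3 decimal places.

0.928

P(at least one) = 1 − P(none) = 1 − (1 − 0.10)^25
= 1 − 0.07179 = 0.92821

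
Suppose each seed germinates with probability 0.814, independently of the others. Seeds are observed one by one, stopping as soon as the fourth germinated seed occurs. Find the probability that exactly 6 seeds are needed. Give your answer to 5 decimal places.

0.15189

Y = trial on which the fourth success occurs; negative binomial, r=4, p=0.814.
P(Y=6) = C(5,3) · p^4 · (1−p)^2
= 10 · 0.43903 · 0.034596 = 0.1518880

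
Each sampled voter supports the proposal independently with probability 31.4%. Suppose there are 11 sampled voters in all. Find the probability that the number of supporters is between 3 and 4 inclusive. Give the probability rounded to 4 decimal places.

0.4799

X ~ Binomial(11, 0.314); P(3 ≤ X ≤ 4) = Σ C(11,k) p^k (1−p)^(11−k) over k:
  k=3: C(11,3)·0.314^3·0.686^8 = 0.250534
  k=4: C(11,4)·0.314^4·0.686^7 = 0.229351
Total = 0.479885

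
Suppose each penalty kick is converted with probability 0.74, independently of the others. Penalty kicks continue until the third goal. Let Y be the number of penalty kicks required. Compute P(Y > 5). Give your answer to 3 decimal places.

0.114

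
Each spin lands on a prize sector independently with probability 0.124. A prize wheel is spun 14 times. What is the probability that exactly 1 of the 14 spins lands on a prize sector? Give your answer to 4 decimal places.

0.3105

X ~ Binomial(n=14, p=0.124).
P(X=1) = C(14,1) · p^1 · (1−p)^13
= 14 · 0.124 · 0.17888 = 0.310530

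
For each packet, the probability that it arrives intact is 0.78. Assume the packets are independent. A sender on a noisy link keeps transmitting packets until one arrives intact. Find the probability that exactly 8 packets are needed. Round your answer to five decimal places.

0.00002

Geometric (trials to first success), p = 0.78.
P(Y = 8) = (1−p)^7 · p = 2.4944e-05 · 0.78 = 0.0000195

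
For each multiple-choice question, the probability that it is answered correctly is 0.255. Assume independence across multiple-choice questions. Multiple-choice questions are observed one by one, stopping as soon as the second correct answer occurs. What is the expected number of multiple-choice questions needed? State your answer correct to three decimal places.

Y = total multiple-choice questions until the second success; negative binomial with r=2, p=0.255.
E[Y] = r / p = 2 / 0.255 = 7.84314

7.843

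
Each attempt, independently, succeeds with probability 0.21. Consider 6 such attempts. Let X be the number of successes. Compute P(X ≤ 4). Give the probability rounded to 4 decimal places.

0.9980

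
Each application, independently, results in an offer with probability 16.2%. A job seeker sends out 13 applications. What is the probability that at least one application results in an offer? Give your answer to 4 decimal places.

P(at least one) = 1 − P(none) = 1 − (1 − 0.162)^13
= 1 − 0.100501 = 0.899499

0.8995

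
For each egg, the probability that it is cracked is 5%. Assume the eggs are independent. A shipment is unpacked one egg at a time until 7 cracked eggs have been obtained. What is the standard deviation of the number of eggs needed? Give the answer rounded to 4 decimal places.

51.5752

Y = total eggs until the seventh success; negative binomial with r=7, p=0.05.
SD(Y) = √[r(1−p)/p²] = √(2660.000000) = 51.575188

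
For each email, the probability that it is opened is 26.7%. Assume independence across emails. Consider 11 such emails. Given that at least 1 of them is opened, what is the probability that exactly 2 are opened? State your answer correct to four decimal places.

X ~ Binomial(11, 0.267). Want P(X=2 | X≥1) = P(X=2) / P(X≥1).
P(X=2) = C(11,2)·0.267^2·0.733^9 = 0.239509
P(X≥1) = 1 − 0.032820 = 0.967180
Ratio = 0.239509 / 0.967180 = 0.247636

0.2476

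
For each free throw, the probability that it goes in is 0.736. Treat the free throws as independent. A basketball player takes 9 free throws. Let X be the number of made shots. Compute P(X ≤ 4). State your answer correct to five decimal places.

X ~ Binomial(9, 0.736); P(X ≤ 4) = Σ C(9,k) p^k (1−p)^(9−k) over k:
  k=0: C(9,0)·0.736^0·0.264^9 = 0.0000062
  k=1: C(9,1)·0.736^1·0.264^8 = 0.0001563
  k=2: C(9,2)·0.736^2·0.264^7 = 0.0017430
  k=3: C(9,3)·0.736^3·0.264^6 = 0.0113380
  k=4: C(9,4)·0.736^4·0.264^5 = 0.0474134
Total = 0.0606569

0.06066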